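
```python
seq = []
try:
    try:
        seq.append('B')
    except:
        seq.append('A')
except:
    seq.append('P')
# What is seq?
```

Step-by-step execution trace:
1. Inner try: `seq.append('B')` → seq = ['B']. No exception raised.
2. Inner `except` is skipped.
3. Inner try completes normally; outer `except` is skipped.
Result: ['B']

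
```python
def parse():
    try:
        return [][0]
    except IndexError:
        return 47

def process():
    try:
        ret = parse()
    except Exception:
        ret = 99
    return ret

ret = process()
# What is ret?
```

Step-by-step execution trace:
1. `process()` calls `parse()`.
2. In parse: `[][0]` raises IndexError; `except IndexError` catches it → returns 47.
3. In process: `ret = parse()` → ret = 47. No exception reaches process.
4. `except Exception` is skipped; process returns 47.
5. ret = 47.
Result: 47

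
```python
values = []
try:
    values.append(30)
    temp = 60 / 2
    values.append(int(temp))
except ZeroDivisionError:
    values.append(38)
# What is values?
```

Step-by-step execution trace:
1. try: `values.append(30)` → values = [30].
2. `temp = 60 / 2` → temp = 30.0. No exception raised.
3. `values.append(int(temp))` → values = [30, 30].
4. `except ZeroDivisionError` is skipped (no exception was raised).
Result: [30, 30]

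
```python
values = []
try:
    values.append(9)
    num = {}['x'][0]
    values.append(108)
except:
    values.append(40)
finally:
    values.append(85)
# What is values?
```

Step-by-step execution trace:
1. try: `values.append(9)` → values = [9].
2. `num = {}['x'][0]` raises KeyError; `values.append(108)` is not reached.
3. bare `except` matches → `values.append(40)` → values = [9, 40].
4. finally always runs: `values.append(85)` → values = [9, 40, 85].
Result: [9, 40, 85]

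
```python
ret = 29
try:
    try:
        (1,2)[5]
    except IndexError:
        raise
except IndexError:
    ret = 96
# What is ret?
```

Step-by-step execution trace:
1. Inner try: `(1,2)[5]` raises IndexError.
2. Inner `except IndexError` matches; bare `raise` re-raises the same IndexError.
3. Outer `except IndexError` matches → ret = 96.
Result: 96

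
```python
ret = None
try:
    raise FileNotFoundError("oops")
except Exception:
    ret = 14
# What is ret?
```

Step-by-step execution trace:
1. `raise FileNotFoundError(...)` raises FileNotFoundError.
2. `except Exception` matches (FileNotFoundError is a subclass of Exception) → ret = 14.
Result: 14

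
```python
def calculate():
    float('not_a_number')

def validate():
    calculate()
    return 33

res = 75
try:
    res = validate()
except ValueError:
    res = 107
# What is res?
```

Step-by-step execution trace:
1. res starts at 75.
2. try: `validate()` calls `calculate()`.
3. `calculate()` evaluates `float('not_a_number')`, which raises ValueError; it propagates through validate (uncaught).
4. `return 33` in validate is not reached; the assignment to res does not complete.
5. `except ValueError` matches → res = 107.
Result: 107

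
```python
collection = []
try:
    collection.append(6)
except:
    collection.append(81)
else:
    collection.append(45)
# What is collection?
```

Step-by-step execution trace:
1. try: `collection.append(6)` → collection = [6]. No exception raised.
2. `except` is skipped.
3. `else` runs (try completed without exception): `collection.append(45)` → collection = [6, 45].
Result: [6, 45]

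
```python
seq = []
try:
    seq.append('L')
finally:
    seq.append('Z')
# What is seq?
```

Step-by-step execution trace:
1. try: `seq.append('L')` → seq = ['L'].
2. The try body completes without raising.
3. finally always runs: `seq.append('Z')` → seq = ['L', 'Z'].
Result: ['L', 'Z']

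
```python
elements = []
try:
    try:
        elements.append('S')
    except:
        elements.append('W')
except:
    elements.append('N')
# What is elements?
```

Step-by-step execution trace:
1. Inner try: `elements.append('S')` → elements = ['S']. No exception raised.
2. Inner `except` is skipped.
3. Inner try completes normally; outer `except` is skipped.
Result: ['S']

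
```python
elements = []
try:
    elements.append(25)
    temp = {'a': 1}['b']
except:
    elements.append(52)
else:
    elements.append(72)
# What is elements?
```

Step-by-step execution trace:
1. try: `elements.append(25)` → elements = [25].
2. `temp = {'a': 1}['b']` raises KeyError.
3. bare `except` matches → `elements.append(52)` → elements = [25, 52].
4. `else` is skipped (an exception was raised).
Result: [25, 52]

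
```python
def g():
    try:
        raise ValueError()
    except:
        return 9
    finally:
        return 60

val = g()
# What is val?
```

Step-by-step execution trace:
1. `g()` enters try: `raise ValueError()` raises ValueError.
2. bare `except` matches → `return 9` sets pending return value 9.
3. Before returning, `finally: return 60` runs and overrides the pending return.
4. g() returns 60 → val = 60.
Result: 60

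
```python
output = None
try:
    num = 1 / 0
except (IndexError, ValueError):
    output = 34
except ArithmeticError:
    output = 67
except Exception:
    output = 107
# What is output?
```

Step-by-step execution trace:
1. `num = 1 / 0` raises ZeroDivisionError.
2. `except (IndexError, ValueError)` does not match ZeroDivisionError; skipped.
3. `except ArithmeticError` matches (ZeroDivisionError is a subclass of ArithmeticError) → output = 67.
4. `except Exception` is not reached.
Result: 67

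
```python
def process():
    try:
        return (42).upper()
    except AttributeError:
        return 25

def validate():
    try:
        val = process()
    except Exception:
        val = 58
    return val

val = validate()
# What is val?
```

Step-by-step execution trace:
1. `validate()` calls `process()`.
2. In process: `(42).upper()` raises AttributeError; `except AttributeError` catches it → returns 25.
3. In validate: `val = process()` → val = 25. No exception reaches validate.
4. `except Exception` is skipped; validate returns 25.
5. val = 25.
Result: 25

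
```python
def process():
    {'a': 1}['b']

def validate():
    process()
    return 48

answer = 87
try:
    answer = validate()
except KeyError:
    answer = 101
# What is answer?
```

Step-by-step execution trace:
1. answer starts at 87.
2. try: `validate()` calls `process()`.
3. `process()` evaluates `{'a': 1}['b']`, which raises KeyError; it propagates through validate (uncaught).
4. `return 48` in validate is not reached; the assignment to answer does not complete.
5. `except KeyError` matches → answer = 101.
Result: 101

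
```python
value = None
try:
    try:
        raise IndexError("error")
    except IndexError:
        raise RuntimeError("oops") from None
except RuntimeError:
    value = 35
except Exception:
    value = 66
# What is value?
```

Step-by-step execution trace:
1. Inner try raises IndexError; inner `except IndexError` catches it.
2. `raise RuntimeError(...) from None` raises RuntimeError (from None suppresses __context__, but the active exception is still RuntimeError).
3. Outer `except RuntimeError` matches → value = 35.
4. `except Exception` is not reached.
Result: 35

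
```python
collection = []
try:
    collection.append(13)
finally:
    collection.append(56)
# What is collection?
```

Step-by-step execution trace:
1. try: `collection.append(13)` → collection = [13].
2. The try body completes without raising.
3. finally always runs: `collection.append(56)` → collection = [13, 56].
Result: [13, 56]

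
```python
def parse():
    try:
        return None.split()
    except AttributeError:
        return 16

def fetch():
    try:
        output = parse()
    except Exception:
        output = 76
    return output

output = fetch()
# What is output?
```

Step-by-step execution trace:
1. `fetch()` calls `parse()`.
2. In parse: `None.split()` raises AttributeError; `except AttributeError` catches it → returns 16.
3. In fetch: `output = parse()` → output = 16. No exception reaches fetch.
4. `except Exception` is skipped; fetch returns 16.
5. output = 16.
Result: 16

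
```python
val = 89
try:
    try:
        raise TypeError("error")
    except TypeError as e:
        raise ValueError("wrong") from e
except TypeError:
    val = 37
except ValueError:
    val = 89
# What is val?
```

Step-by-step execution trace:
1. Inner try raises TypeError; inner `except TypeError as e` catches it.
2. `raise ValueError(...) from e` raises ValueError (TypeError is attached as __cause__, but only ValueError is active).
3. Outer `except TypeError` does not match ValueError; skipped.
4. Outer `except ValueError` matches → val = 89.
Result: 89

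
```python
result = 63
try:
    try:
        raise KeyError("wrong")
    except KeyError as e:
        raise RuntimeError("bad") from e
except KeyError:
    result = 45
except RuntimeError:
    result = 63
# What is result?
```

Step-by-step execution trace:
1. Inner try raises KeyError; inner `except KeyError as e` catches it.
2. `raise RuntimeError(...) from e` raises RuntimeError (KeyError is attached as __cause__, but only RuntimeError is active).
3. Outer `except KeyError` does not match RuntimeError; skipped.
4. Outer `except RuntimeError` matches → result = 63.
Result: 63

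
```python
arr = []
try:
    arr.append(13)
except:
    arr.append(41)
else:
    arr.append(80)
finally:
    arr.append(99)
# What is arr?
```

Step-by-step execution trace:
1. try: `arr.append(13)` → arr = [13]. No exception raised.
2. `except` is skipped.
3. `else` runs: `arr.append(80)` → arr = [13, 80].
4. `finally` always runs: `arr.append(99)` → arr = [13, 80, 99].
Result: [13, 80, 99]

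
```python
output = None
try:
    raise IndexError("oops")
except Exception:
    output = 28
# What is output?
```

Step-by-step execution trace:
1. `raise IndexError(...)` raises IndexError.
2. `except Exception` matches (IndexError is a subclass of Exception) → output = 28.
Result: 28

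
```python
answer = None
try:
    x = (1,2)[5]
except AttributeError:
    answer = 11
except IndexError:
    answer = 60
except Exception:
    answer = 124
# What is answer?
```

Step-by-step execution trace:
1. `x = (1,2)[5]` raises IndexError.
2. `except AttributeError` does not match IndexError; skipped.
3. `except IndexError` matches → answer = 60.
4. Remaining except clauses are skipped.
Result: 60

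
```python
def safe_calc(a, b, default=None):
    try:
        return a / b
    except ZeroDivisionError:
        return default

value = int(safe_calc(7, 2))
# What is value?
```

Step-by-step execution trace:
1. `safe_calc(7, 2)` enters try: `return 7 / 2` → returns 3.5. No exception raised.
2. `except ZeroDivisionError` is skipped.
3. `int(3.5)` → 3 → value = 3.
Result: 3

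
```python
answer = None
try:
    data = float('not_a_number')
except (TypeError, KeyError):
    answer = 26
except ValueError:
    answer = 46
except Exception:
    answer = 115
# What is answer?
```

Step-by-step execution trace:
1. `data = float('not_a_number')` raises ValueError.
2. `except (TypeError, KeyError)` does not match ValueError; skipped.
3. `except ValueError` matches (exact type match) → answer = 46.
4. `except Exception` is not reached.
Result: 46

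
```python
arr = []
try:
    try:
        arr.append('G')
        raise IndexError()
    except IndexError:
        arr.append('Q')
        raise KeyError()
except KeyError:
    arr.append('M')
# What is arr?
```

Step-by-step execution trace:
1. Inner try: `arr.append('G')` → arr = ['G'].
2. `raise IndexError()` raises IndexError.
3. Inner `except IndexError` matches → `arr.append('Q')` → arr = ['G', 'Q'].
4. `raise KeyError()` raises KeyError; propagates to outer try.
5. Outer `except KeyError` matches → `arr.append('M')` → arr = ['G', 'Q', 'M'].
Result: ['G', 'Q', 'M']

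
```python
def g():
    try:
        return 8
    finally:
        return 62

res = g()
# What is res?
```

Step-by-step execution trace:
1. `g()` enters try: `return 8` sets pending return value 8.
2. Before returning, `finally: return 62` runs and overrides the pending return.
3. g() returns 62 → res = 62.
Result: 62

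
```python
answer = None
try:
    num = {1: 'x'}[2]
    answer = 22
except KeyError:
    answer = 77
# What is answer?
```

Step-by-step execution trace:
1. `num = {1: 'x'}[2]` raises KeyError.
2. `answer = 22` is not reached.
3. `except KeyError` matches → answer = 77.
Result: 77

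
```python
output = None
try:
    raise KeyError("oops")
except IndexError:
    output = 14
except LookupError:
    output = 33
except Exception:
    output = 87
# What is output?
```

Step-by-step execution trace:
1. `raise KeyError(...)` raises KeyError.
2. `except IndexError` does not match (KeyError is not a subclass of IndexError); skipped.
3. `except LookupError` matches (KeyError is a subclass of LookupError) → output = 33.
4. `except Exception` is not reached.
Result: 33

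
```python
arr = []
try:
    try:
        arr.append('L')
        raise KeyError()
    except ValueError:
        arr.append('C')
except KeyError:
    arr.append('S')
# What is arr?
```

Step-by-step execution trace:
1. Inner try: `arr.append('L')` → arr = ['L'].
2. `raise KeyError()` raises KeyError.
3. Inner `except ValueError` does not match KeyError; exception propagates to outer try.
4. Outer `except KeyError` matches → `arr.append('S')` → arr = ['L', 'S'].
Result: ['L', 'S']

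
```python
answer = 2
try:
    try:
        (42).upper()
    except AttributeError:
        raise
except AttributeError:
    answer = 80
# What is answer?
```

Step-by-step execution trace:
1. Inner try: `(42).upper()` raises AttributeError.
2. Inner `except AttributeError` matches; bare `raise` re-raises the same AttributeError.
3. Outer `except AttributeError` matches → answer = 80.
Result: 80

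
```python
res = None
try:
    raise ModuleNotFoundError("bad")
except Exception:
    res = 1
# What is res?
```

Step-by-step execution trace:
1. `raise ModuleNotFoundError(...)` raises ModuleNotFoundError.
2. `except Exception` matches (ModuleNotFoundError is a subclass of Exception) → res = 1.
Result: 1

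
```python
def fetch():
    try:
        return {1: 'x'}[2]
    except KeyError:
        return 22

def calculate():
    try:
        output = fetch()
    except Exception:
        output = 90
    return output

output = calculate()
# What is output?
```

Step-by-step execution trace:
1. `calculate()` calls `fetch()`.
2. In fetch: `{1: 'x'}[2]` raises KeyError; `except KeyError` catches it → returns 22.
3. In calculate: `output = fetch()` → output = 22. No exception reaches calculate.
4. `except Exception` is skipped; calculate returns 22.
5. output = 22.
Result: 22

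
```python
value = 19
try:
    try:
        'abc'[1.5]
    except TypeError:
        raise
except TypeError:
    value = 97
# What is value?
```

Step-by-step execution trace:
1. Inner try: `'abc'[1.5]` raises TypeError.
2. Inner `except TypeError` matches; bare `raise` re-raises the same TypeError.
3. Outer `except TypeError` matches → value = 97.
Result: 97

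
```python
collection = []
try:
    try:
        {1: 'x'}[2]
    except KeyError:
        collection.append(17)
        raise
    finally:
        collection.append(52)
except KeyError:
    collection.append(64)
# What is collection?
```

Step-by-step execution trace:
1. Inner try: `{1: 'x'}[2]` raises KeyError.
2. Inner `except KeyError` matches → `collection.append(17)` → collection = [17].
3. bare `raise` re-raises KeyError.
4. Inner `finally` runs during unwinding: `collection.append(52)` → collection = [17, 52].
5. Outer `except KeyError` matches → `collection.append(64)` → collection = [17, 52, 64].
Result: [17, 52, 64]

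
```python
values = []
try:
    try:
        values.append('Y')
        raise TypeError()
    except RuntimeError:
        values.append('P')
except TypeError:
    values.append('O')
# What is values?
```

Step-by-step execution trace:
1. Inner try: `values.append('Y')` → values = ['Y'].
2. `raise TypeError()` raises TypeError.
3. Inner `except RuntimeError` does not match TypeError; exception propagates to outer try.
4. Outer `except TypeError` matches → `values.append('O')` → values = ['Y', 'O'].
Result: ['Y', 'O']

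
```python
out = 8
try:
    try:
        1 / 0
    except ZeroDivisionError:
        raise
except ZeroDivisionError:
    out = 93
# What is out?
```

Step-by-step execution trace:
1. Inner try: `1 / 0` raises ZeroDivisionError.
2. Inner `except ZeroDivisionError` matches; bare `raise` re-raises the same ZeroDivisionError.
3. Outer `except ZeroDivisionError` matches → out = 93.
Result: 93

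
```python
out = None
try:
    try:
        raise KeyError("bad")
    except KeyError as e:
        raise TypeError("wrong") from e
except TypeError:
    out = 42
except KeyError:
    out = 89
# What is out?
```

Step-by-step execution trace:
1. Inner try raises KeyError; inner `except KeyError as e` catches it.
2. `raise TypeError(...) from e` raises TypeError (KeyError is attached as __cause__, but only TypeError is active).
3. Outer `except TypeError` matches → out = 42.
4. `except KeyError` is not reached.
Result: 42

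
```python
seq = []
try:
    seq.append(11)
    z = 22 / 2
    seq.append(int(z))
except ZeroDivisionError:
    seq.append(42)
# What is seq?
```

Step-by-step execution trace:
1. try: `seq.append(11)` → seq = [11].
2. `z = 22 / 2` → z = 11.0. No exception raised.
3. `seq.append(int(z))` → seq = [11, 11].
4. `except ZeroDivisionError` is skipped (no exception was raised).
Result: [11, 11]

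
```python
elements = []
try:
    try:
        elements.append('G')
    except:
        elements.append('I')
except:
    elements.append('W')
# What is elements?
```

Step-by-step execution trace:
1. Inner try: `elements.append('G')` → elements = ['G']. No exception raised.
2. Inner `except` is skipped.
3. Inner try completes normally; outer `except` is skipped.
Result: ['G']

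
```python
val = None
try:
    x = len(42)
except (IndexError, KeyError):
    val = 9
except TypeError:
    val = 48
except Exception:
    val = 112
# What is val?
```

Step-by-step execution trace:
1. `x = len(42)` raises TypeError.
2. `except (IndexError, KeyError)` does not match TypeError; skipped.
3. `except TypeError` matches (exact type match) → val = 48.
4. `except Exception` is not reached.
Result: 48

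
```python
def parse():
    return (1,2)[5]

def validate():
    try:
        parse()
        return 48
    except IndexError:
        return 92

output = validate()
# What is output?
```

Step-by-step execution trace:
1. `validate()` calls `parse()`.
2. `parse()` evaluates `(1,2)[5]`, which raises IndexError; it propagates to the caller.
3. `return 48` is not reached.
4. `except IndexError` in validate matches → returns 92.
5. output = 92.
Result: 92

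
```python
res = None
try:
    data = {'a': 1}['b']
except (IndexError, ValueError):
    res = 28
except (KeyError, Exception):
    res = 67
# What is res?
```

Step-by-step execution trace:
1. `data = {'a': 1}['b']` raises KeyError.
2. `except (IndexError, ValueError)` does not match KeyError; skipped.
3. `except (KeyError, Exception)` matches (KeyError is in the tuple) → res = 67.
Result: 67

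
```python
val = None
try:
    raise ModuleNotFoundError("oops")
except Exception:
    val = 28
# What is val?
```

Step-by-step execution trace:
1. `raise ModuleNotFoundError(...)` raises ModuleNotFoundError.
2. `except Exception` matches (ModuleNotFoundError is a subclass of Exception) → val = 28.
Result: 28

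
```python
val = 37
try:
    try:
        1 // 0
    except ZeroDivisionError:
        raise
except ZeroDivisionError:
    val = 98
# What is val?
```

Step-by-step execution trace:
1. Inner try: `1 // 0` raises ZeroDivisionError.
2. Inner `except ZeroDivisionError` matches; bare `raise` re-raises the same ZeroDivisionError.
3. Outer `except ZeroDivisionError` matches → val = 98.
Result: 98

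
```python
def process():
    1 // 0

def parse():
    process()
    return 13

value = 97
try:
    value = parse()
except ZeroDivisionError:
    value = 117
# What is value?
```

Step-by-step execution trace:
1. value starts at 97.
2. try: `parse()` calls `process()`.
3. `process()` evaluates `1 // 0`, which raises ZeroDivisionError; it propagates through parse (uncaught).
4. `return 13` in parse is not reached; the assignment to value does not complete.
5. `except ZeroDivisionError` matches → value = 117.
Result: 117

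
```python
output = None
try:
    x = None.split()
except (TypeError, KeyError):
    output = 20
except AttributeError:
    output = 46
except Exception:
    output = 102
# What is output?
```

Step-by-step execution trace:
1. `x = None.split()` raises AttributeError.
2. `except (TypeError, KeyError)` does not match AttributeError; skipped.
3. `except AttributeError` matches (exact type match) → output = 46.
4. `except Exception` is not reached.
Result: 46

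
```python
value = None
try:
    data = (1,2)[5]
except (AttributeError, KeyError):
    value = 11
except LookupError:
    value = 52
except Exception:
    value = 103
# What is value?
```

Step-by-step execution trace:
1. `data = (1,2)[5]` raises IndexError.
2. `except (AttributeError, KeyError)` does not match IndexError; skipped.
3. `except LookupError` matches (IndexError is a subclass of LookupError) → value = 52.
4. `except Exception` is not reached.
Result: 52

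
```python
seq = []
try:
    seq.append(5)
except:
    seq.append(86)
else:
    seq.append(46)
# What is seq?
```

Step-by-step execution trace:
1. try: `seq.append(5)` → seq = [5]. No exception raised.
2. `except` is skipped.
3. `else` runs (try completed without exception): `seq.append(46)` → seq = [5, 46].
Result: [5, 46]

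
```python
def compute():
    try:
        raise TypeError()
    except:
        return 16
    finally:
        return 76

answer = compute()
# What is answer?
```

Step-by-step execution trace:
1. `compute()` enters try: `raise TypeError()` raises TypeError.
2. bare `except` matches → `return 16` sets pending return value 16.
3. Before returning, `finally: return 76` runs and overrides the pending return.
4. compute() returns 76 → answer = 76.
Result: 76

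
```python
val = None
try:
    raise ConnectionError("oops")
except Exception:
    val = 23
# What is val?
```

Step-by-step execution trace:
1. `raise ConnectionError(...)` raises ConnectionError.
2. `except Exception` matches (ConnectionError is a subclass of Exception) → val = 23.
Result: 23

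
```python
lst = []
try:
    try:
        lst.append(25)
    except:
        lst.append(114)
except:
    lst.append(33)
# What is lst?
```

Step-by-step execution trace:
1. Inner try: `lst.append(25)` → lst = [25]. No exception raised.
2. Inner `except` is skipped.
3. Inner try completes normally; outer `except` is skipped.
Result: [25]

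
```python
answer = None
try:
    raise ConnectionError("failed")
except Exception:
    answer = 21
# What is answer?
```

Step-by-step execution trace:
1. `raise ConnectionError(...)` raises ConnectionError.
2. `except Exception` matches (ConnectionError is a subclass of Exception) → answer = 21.
Result: 21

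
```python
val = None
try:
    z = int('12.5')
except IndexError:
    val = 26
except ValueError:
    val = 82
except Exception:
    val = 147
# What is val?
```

Step-by-step execution trace:
1. `z = int('12.5')` raises ValueError.
2. `except IndexError` does not match ValueError; skipped.
3. `except ValueError` matches → val = 82.
4. Remaining except clauses are skipped.
Result: 82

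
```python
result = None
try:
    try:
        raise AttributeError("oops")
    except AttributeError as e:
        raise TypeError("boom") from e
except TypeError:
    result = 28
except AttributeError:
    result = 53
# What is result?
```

Step-by-step execution trace:
1. Inner try raises AttributeError; inner `except AttributeError as e` catches it.
2. `raise TypeError(...) from e` raises TypeError (AttributeError is attached as __cause__, but only TypeError is active).
3. Outer `except TypeError` matches → result = 28.
4. `except AttributeError` is not reached.
Result: 28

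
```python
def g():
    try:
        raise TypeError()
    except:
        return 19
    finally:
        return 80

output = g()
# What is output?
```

Step-by-step execution trace:
1. `g()` enters try: `raise TypeError()` raises TypeError.
2. bare `except` matches → `return 19` sets pending return value 19.
3. Before returning, `finally: return 80` runs and overrides the pending return.
4. g() returns 80 → output = 80.
Result: 80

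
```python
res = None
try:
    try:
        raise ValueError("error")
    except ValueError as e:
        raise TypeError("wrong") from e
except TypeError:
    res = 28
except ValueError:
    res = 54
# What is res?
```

Step-by-step execution trace:
1. Inner try raises ValueError; inner `except ValueError as e` catches it.
2. `raise TypeError(...) from e` raises TypeError (ValueError is attached as __cause__, but only TypeError is active).
3. Outer `except TypeError` matches → res = 28.
4. `except ValueError` is not reached.
Result: 28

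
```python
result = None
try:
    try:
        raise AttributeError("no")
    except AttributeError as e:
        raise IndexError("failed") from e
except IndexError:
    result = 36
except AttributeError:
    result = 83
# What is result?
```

Step-by-step execution trace:
1. Inner try raises AttributeError; inner `except AttributeError as e` catches it.
2. `raise IndexError(...) from e` raises IndexError (AttributeError is attached as __cause__, but only IndexError is active).
3. Outer `except IndexError` matches → result = 36.
4. `except AttributeError` is not reached.
Result: 36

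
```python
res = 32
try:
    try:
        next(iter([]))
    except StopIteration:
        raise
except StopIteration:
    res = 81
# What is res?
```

Step-by-step execution trace:
1. Inner try: `next(iter([]))` raises StopIteration.
2. Inner `except StopIteration` matches; bare `raise` re-raises the same StopIteration.
3. Outer `except StopIteration` matches → res = 81.
Result: 81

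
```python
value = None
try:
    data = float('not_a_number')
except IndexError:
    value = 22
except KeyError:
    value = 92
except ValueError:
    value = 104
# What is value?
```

Step-by-step execution trace:
1. `data = float('not_a_number')` raises ValueError.
2. `except IndexError` does not match ValueError; skipped.
3. `except KeyError` does not match ValueError; skipped.
4. `except ValueError` matches → value = 104.
Result: 104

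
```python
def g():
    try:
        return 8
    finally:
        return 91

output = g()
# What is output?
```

Step-by-step execution trace:
1. `g()` enters try: `return 8` sets pending return value 8.
2. Before returning, `finally: return 91` runs and overrides the pending return.
3. g() returns 91 → output = 91.
Result: 91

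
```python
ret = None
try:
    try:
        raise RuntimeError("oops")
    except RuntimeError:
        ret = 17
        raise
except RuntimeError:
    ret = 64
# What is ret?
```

Step-by-step execution trace:
1. Inner try: `raise RuntimeError("oops")` raises RuntimeError.
2. Inner `except RuntimeError` matches → ret = 17.
3. bare `raise` re-raises the same RuntimeError.
4. Outer `except RuntimeError` matches → ret = 64.
Result: 64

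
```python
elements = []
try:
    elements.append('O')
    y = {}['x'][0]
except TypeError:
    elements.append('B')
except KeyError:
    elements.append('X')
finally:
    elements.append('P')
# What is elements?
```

Step-by-step execution trace:
1. try: `elements.append('O')` → elements = ['O'].
2. `y = {}['x'][0]` raises KeyError.
3. `except TypeError` does not match KeyError; skipped.
4. `except KeyError` matches → `elements.append('X')` → elements = ['O', 'X'].
5. finally always runs: `elements.append('P')` → elements = ['O', 'X', 'P'].
Result: ['O', 'X', 'P']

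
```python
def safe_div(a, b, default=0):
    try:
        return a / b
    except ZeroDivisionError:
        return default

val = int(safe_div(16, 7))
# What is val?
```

Step-by-step execution trace:
1. `safe_div(16, 7)` enters try: `return 16 / 7` → returns 2.2857142857142856. No exception raised.
2. `except ZeroDivisionError` is skipped.
3. `int(2.2857142857142856)` → 2 → val = 2.
Result: 2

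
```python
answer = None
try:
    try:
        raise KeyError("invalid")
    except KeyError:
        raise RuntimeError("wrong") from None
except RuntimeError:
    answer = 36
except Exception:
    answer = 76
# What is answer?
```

Step-by-step execution trace:
1. Inner try raises KeyError; inner `except KeyError` catches it.
2. `raise RuntimeError(...) from None` raises RuntimeError (from None suppresses __context__, but the active exception is still RuntimeError).
3. Outer `except RuntimeError` matches → answer = 36.
4. `except Exception` is not reached.
Result: 36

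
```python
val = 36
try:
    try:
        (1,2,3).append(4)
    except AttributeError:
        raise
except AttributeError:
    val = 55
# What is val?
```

Step-by-step execution trace:
1. Inner try: `(1,2,3).append(4)` raises AttributeError.
2. Inner `except AttributeError` matches; bare `raise` re-raises the same AttributeError.
3. Outer `except AttributeError` matches → val = 55.
Result: 55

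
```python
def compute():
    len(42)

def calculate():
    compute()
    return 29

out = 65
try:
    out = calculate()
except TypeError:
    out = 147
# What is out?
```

Step-by-step execution trace:
1. out starts at 65.
2. try: `calculate()` calls `compute()`.
3. `compute()` evaluates `len(42)`, which raises TypeError; it propagates through calculate (uncaught).
4. `return 29` in calculate is not reached; the assignment to out does not complete.
5. `except TypeError` matches → out = 147.
Result: 147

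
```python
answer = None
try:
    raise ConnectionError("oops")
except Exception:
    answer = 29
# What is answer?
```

Step-by-step execution trace:
1. `raise ConnectionError(...)` raises ConnectionError.
2. `except Exception` matches (ConnectionError is a subclass of Exception) → answer = 29.
Result: 29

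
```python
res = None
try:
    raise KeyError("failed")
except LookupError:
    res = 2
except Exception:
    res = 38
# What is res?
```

Step-by-step execution trace:
1. `raise KeyError(...)` raises KeyError.
2. `except LookupError` matches (KeyError is a subclass of LookupError) → res = 2.
3. `except Exception` is not reached.
Result: 2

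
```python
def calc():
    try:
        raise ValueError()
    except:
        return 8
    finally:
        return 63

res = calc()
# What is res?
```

Step-by-step execution trace:
1. `calc()` enters try: `raise ValueError()` raises ValueError.
2. bare `except` matches → `return 8` sets pending return value 8.
3. Before returning, `finally: return 63` runs and overrides the pending return.
4. calc() returns 63 → res = 63.
Result: 63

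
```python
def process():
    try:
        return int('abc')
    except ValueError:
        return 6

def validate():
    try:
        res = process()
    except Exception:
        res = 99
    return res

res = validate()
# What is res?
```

Step-by-step execution trace:
1. `validate()` calls `process()`.
2. In process: `int('abc')` raises ValueError; `except ValueError` catches it → returns 6.
3. In validate: `res = process()` → res = 6. No exception reaches validate.
4. `except Exception` is skipped; validate returns 6.
5. res = 6.
Result: 6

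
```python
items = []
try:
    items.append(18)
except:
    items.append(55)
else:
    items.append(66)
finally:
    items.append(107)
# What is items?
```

Step-by-step execution trace:
1. try: `items.append(18)` → items = [18]. No exception raised.
2. `except` is skipped.
3. `else` runs: `items.append(66)` → items = [18, 66].
4. `finally` always runs: `items.append(107)` → items = [18, 66, 107].
Result: [18, 66, 107]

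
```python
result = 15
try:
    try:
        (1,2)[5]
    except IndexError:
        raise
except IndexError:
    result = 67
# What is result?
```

Step-by-step execution trace:
1. Inner try: `(1,2)[5]` raises IndexError.
2. Inner `except IndexError` matches; bare `raise` re-raises the same IndexError.
3. Outer `except IndexError` matches → result = 67.
Result: 67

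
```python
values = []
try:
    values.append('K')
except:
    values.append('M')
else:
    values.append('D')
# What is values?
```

Step-by-step execution trace:
1. try: `values.append('K')` → values = ['K']. No exception raised.
2. `except` is skipped.
3. `else` runs (try completed without exception): `values.append('D')` → values = ['K', 'D'].
Result: ['K', 'D']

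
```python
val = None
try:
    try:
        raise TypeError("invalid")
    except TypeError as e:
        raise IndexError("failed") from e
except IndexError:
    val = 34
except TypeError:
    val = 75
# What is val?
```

Step-by-step execution trace:
1. Inner try raises TypeError; inner `except TypeError as e` catches it.
2. `raise IndexError(...) from e` raises IndexError (TypeError is attached as __cause__, but only IndexError is active).
3. Outer `except IndexError` matches → val = 34.
4. `except TypeError` is not reached.
Result: 34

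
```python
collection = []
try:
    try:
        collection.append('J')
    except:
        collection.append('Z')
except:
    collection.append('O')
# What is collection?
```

Step-by-step execution trace:
1. Inner try: `collection.append('J')` → collection = ['J']. No exception raised.
2. Inner `except` is skipped.
3. Inner try completes normally; outer `except` is skipped.
Result: ['J']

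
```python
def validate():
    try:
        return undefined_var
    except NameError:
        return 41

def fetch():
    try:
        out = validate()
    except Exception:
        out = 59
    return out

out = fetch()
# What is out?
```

Step-by-step execution trace:
1. `fetch()` calls `validate()`.
2. In validate: `undefined_var` raises NameError; `except NameError` catches it → returns 41.
3. In fetch: `out = validate()` → out = 41. No exception reaches fetch.
4. `except Exception` is skipped; fetch returns 41.
5. out = 41.
Result: 41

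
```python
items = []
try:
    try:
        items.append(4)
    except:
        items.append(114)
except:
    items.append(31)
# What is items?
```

Step-by-step execution trace:
1. Inner try: `items.append(4)` → items = [4]. No exception raised.
2. Inner `except` is skipped.
3. Inner try completes normally; outer `except` is skipped.
Result: [4]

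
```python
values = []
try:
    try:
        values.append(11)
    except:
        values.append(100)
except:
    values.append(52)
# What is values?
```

Step-by-step execution trace:
1. Inner try: `values.append(11)` → values = [11]. No exception raised.
2. Inner `except` is skipped.
3. Inner try completes normally; outer `except` is skipped.
Result: [11]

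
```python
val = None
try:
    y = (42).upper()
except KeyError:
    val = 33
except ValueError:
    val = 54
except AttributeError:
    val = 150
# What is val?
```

Step-by-step execution trace:
1. `y = (42).upper()` raises AttributeError.
2. `except KeyError` does not match AttributeError; skipped.
3. `except ValueError` does not match AttributeError; skipped.
4. `except AttributeError` matches → val = 150.
Result: 150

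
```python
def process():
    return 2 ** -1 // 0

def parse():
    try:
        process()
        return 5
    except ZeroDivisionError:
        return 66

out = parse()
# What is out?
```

Step-by-step execution trace:
1. `parse()` calls `process()`.
2. `process()` evaluates `2 ** -1 // 0`, which raises ZeroDivisionError; it propagates to the caller.
3. `return 5` is not reached.
4. `except ZeroDivisionError` in parse matches → returns 66.
5. out = 66.
Result: 66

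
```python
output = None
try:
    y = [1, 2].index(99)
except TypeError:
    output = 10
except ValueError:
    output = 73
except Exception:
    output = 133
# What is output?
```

Step-by-step execution trace:
1. `y = [1, 2].index(99)` raises ValueError.
2. `except TypeError` does not match ValueError; skipped.
3. `except ValueError` matches → output = 73.
4. Remaining except clauses are skipped.
Result: 73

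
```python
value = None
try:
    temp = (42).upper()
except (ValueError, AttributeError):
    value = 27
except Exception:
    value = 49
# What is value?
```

Step-by-step execution trace:
1. `temp = (42).upper()` raises AttributeError.
2. `except (ValueError, AttributeError)` matches (AttributeError is in the tuple) → value = 27.
3. `except Exception` is not reached.
Result: 27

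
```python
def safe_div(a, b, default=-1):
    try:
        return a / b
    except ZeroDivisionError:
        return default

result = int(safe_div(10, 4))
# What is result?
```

Step-by-step execution trace:
1. `safe_div(10, 4)` enters try: `return 10 / 4` → returns 2.5. No exception raised.
2. `except ZeroDivisionError` is skipped.
3. `int(2.5)` → 2 → result = 2.
Result: 2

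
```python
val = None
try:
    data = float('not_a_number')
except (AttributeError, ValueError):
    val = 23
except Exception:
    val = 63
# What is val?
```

Step-by-step execution trace:
1. `data = float('not_a_number')` raises ValueError.
2. `except (AttributeError, ValueError)` matches (ValueError is in the tuple) → val = 23.
3. `except Exception` is not reached.
Result: 23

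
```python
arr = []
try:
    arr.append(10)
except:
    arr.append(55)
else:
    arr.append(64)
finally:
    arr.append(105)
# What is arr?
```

Step-by-step execution trace:
1. try: `arr.append(10)` → arr = [10]. No exception raised.
2. `except` is skipped.
3. `else` runs: `arr.append(64)` → arr = [10, 64].
4. `finally` always runs: `arr.append(105)` → arr = [10, 64, 105].
Result: [10, 64, 105]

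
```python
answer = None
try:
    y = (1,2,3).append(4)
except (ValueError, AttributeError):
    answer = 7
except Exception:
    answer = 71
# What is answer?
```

Step-by-step execution trace:
1. `y = (1,2,3).append(4)` raises AttributeError.
2. `except (ValueError, AttributeError)` matches (AttributeError is in the tuple) → answer = 7.
3. `except Exception` is not reached.
Result: 7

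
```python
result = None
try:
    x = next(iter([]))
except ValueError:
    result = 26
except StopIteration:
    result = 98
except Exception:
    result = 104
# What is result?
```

Step-by-step execution trace:
1. `x = next(iter([]))` raises StopIteration.
2. `except ValueError` does not match StopIteration; skipped.
3. `except StopIteration` matches → result = 98.
4. Remaining except clauses are skipped.
Result: 98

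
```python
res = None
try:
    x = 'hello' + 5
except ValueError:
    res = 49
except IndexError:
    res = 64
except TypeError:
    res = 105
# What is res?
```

Step-by-step execution trace:
1. `x = 'hello' + 5` raises TypeError.
2. `except ValueError` does not match TypeError; skipped.
3. `except IndexError` does not match TypeError; skipped.
4. `except TypeError` matches → res = 105.
Result: 105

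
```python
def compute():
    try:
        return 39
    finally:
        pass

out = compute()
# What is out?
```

Step-by-step execution trace:
1. `compute()` enters try: `return 39` sets pending return value 39.
2. Before returning, `finally: pass` runs (no effect).
3. compute() returns 39 → out = 39.
Result: 39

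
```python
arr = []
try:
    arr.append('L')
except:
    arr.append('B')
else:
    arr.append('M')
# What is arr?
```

Step-by-step execution trace:
1. try: `arr.append('L')` → arr = ['L']. No exception raised.
2. `except` is skipped.
3. `else` runs (try completed without exception): `arr.append('M')` → arr = ['L', 'M'].
Result: ['L', 'M']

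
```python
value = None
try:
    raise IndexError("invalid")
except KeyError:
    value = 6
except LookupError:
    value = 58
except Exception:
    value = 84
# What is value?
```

Step-by-step execution trace:
1. `raise IndexError(...)` raises IndexError.
2. `except KeyError` does not match (IndexError is not a subclass of KeyError); skipped.
3. `except LookupError` matches (IndexError is a subclass of LookupError) → value = 58.
4. `except Exception` is not reached.
Result: 58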